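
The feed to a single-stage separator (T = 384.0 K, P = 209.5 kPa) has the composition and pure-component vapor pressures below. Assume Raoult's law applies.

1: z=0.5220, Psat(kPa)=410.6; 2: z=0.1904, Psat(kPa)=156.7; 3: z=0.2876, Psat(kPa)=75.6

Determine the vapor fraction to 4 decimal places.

Raoult's law: Kᵢ = Pᵢˢᵃᵗ/P = Pᵢˢᵃᵗ/209.5.
  K_1 = 410.6/209.5 = 1.959905, K_2 = 156.7/209.5 = 0.747971, K_3 = 75.6/209.5 = 0.360859
Newton iteration, ψ⁰ = 0.5:
  ψ = 0.5000: g = 0.01352, g' = -0.4892 → ψ = 0.5276
  ψ = 0.5276: g = -0.00008, g' = -0.4955 → ψ = 0.5275
Converged at ψ = 0.5275.

ψ = 0.5275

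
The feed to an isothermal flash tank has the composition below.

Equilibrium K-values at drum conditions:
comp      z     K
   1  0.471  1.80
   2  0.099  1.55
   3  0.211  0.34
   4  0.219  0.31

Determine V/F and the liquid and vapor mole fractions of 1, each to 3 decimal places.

Rachford–Rice: g(V/F) = Σ zᵢ(Kᵢ−1)/(1+V/F(Kᵢ−1)) = 0.
g(0) = ΣzᵢKᵢ − 1 = 0.141 and g(1) = 1 − Σzᵢ/Kᵢ = -0.653, so a root lies in (0, 1).
Iterate (Newton) starting at V/F = 0.49:
  V/F = 0.490: g = -0.1205, g' = -0.613 → V/F = 0.293
  V/F = 0.293: g = -0.0101, g' = -0.525 → V/F = 0.274
Converged at V/F = 0.274.
Compositions from xᵢ = zᵢ/(1+V/F(Kᵢ−1)), yᵢ = Kᵢxᵢ:
  1: x = 0.386, y = 0.695
  2: x = 0.086, y = 0.133
  3: x = 0.258, y = 0.088
  4: x = 0.270, y = 0.084

V/F = 0.274, x_1 = 0.386, y_1 = 0.695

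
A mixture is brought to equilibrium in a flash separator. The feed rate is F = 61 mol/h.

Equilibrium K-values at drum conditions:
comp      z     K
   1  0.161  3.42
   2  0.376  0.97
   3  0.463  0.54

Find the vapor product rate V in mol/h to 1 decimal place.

V = 14.1 mol/h

Let ψ = V/F and solve Σ zᵢ(Kᵢ−1)/(1+ψ(Kᵢ−1)) = 0.
Check two-phase: ΣzᵢKᵢ = 1.165 > 1 and Σzᵢ/Kᵢ = 1.292 > 1, so g(0) = 0.165 > 0 and g(1) = -0.292 < 0.
Newton–Raphson from ψ = 0.41:
  ψ = 0.410: g = -0.0783, g' = -0.387 → ψ = 0.207
  ψ = 0.207: g = 0.0126, g' = -0.538 → ψ = 0.231
Converged at ψ = 0.231.
Then V = ψ·F = 0.2315·61 = 14.1 mol/h and L = F − V = 46.9 mol/h.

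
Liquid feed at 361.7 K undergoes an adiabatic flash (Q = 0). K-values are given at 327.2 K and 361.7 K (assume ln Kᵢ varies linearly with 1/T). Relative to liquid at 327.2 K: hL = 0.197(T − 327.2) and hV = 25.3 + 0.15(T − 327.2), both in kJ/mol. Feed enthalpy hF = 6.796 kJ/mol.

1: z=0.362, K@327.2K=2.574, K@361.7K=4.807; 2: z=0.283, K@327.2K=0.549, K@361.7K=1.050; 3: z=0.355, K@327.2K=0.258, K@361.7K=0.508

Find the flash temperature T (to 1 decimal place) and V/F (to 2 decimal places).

T = 330.4 K, V/F = 0.24

Adiabatic flash: solve Rachford–Rice at each trial T, then check hF = ψ·hV(T) + (1−ψ)·hL(T).
  T = 327.2 K: K = (2.574, 0.549, 0.258), RR gives ψ = 0.181, H_out = 4.585 kJ/mol
  T = 361.7 K: K = (4.807, 1.050, 0.508), RR gives ψ = 0.921, H_out = 28.603 kJ/mol
  T = 344.4 K: K = (3.570, 0.771, 0.368), RR gives ψ = 0.507, H_out = 15.817 kJ/mol
  T = 335.8 K: K = (3.044, 0.653, 0.309), RR gives ψ = 0.346, H_out = 10.304 kJ/mol
  T = 331.5 K: K = (2.802, 0.600, 0.283), RR gives ψ = 0.266, H_out = 7.512 kJ/mol
  T = 329.4 K: K = (2.689, 0.575, 0.271), RR gives ψ = 0.225, H_out = 6.105 kJ/mol
Linear interpolation between T = 329.4 (H_out = 6.105) and T = 331.5 (H_out = 7.512) on hF = 6.796 gives T ≈ 330.4 K, at which ψ = 0.24.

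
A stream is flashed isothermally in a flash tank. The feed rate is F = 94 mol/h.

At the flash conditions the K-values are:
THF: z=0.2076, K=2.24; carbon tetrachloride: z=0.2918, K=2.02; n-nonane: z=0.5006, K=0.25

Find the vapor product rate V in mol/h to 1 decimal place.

V = 20.2 mol/h

Let ψ = V/F and solve Σ zᵢ(Kᵢ−1)/(1+ψ(Kᵢ−1)) = 0.
Check two-phase: ΣzᵢKᵢ = 1.1796 > 1 and Σzᵢ/Kᵢ = 2.2395 > 1, so g(0) = 0.1796 > 0 and g(1) = -1.2395 < 0.
Iterate (Newton) starting at ψ = 0.49:
  ψ = 0.4900: g = -0.23502, g' = -0.9623 → ψ = 0.2458
  ψ = 0.2458: g = -0.02503, g' = -0.8048 → ψ = 0.2147
  ψ = 0.2147: g = -0.00003, g' = -0.8034 → ψ = 0.2146
Converged at ψ = 0.2146.
Then V = ψ·F = 0.2146·94 = 20.2 mol/h and L = F − V = 73.8 mol/h.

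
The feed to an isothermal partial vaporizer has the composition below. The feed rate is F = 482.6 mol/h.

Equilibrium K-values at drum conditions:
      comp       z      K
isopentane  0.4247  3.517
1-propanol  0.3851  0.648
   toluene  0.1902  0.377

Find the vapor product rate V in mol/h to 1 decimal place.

V = 335.7 mol/h

Rachford–Rice: g(β) = Σ zᵢ(Kᵢ−1)/(1+β(Kᵢ−1)) = 0.
Feasibility: ΣzᵢKᵢ = 1.8149, Σzᵢ/Kᵢ = 1.2196 — both > 1, two phases present.
Newton iteration, β⁰ = 0.34:
  β = 0.3400: g = 0.27170, g' = -0.9617 → β = 0.6225
  β = 0.6225: g = 0.04928, g' = -0.6836 → β = 0.6946
  β = 0.6946: g = 0.00063, g' = -0.6692 → β = 0.6956
Converged at β = 0.6956.
Then V = β·F = 0.6956·482.6 = 335.7 mol/h and L = F − V = 146.9 mol/h.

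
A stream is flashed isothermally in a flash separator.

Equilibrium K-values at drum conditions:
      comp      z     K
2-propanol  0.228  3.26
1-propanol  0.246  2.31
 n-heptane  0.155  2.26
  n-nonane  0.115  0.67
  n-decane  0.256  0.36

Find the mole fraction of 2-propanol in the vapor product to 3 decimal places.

y_2-propanol = 0.252

Let ψ = V/F and solve Σ zᵢ(Kᵢ−1)/(1+ψ(Kᵢ−1)) = 0.
g(0) = ΣzᵢKᵢ − 1 = 0.831 and g(1) = 1 − Σzᵢ/Kᵢ = -0.128, so a root lies in (0, 1).
Newton–Raphson from ψ = 0.5:
  ψ = 0.500: g = 0.2701, g' = -0.748 → ψ = 0.861
  ψ = 0.861: g = 0.0021, g' = -0.829 → ψ = 0.864
Converged at ψ = 0.864.
Compositions from xᵢ = zᵢ/(1+ψ(Kᵢ−1)), yᵢ = Kᵢxᵢ:
  2-propanol: x = 0.077, y = 0.252
  1-propanol: x = 0.115, y = 0.267
  n-heptane: x = 0.074, y = 0.168
  n-nonane: x = 0.161, y = 0.108
  n-decane: x = 0.572, y = 0.206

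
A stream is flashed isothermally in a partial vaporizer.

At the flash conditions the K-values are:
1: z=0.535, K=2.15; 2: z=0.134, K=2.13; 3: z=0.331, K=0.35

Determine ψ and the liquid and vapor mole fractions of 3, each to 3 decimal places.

ψ = 0.740, x_3 = 0.638, y_3 = 0.223

Rachford–Rice: g(ψ) = Σ zᵢ(Kᵢ−1)/(1+ψ(Kᵢ−1)) = 0.
g(0) = ΣzᵢKᵢ − 1 = 0.552 and g(1) = 1 − Σzᵢ/Kᵢ = -0.257, so a root lies in (0, 1).
Iterate (Newton) starting at ψ = 0.5:
  ψ = 0.500: g = 0.1686, g' = -0.662 → ψ = 0.755
  ψ = 0.755: g = -0.0113, g' = -0.792 → ψ = 0.741
  ψ = 0.741: g = -0.0001, g' = -0.777 → ψ = 0.740
Converged at ψ = 0.740.
Compositions from xᵢ = zᵢ/(1+ψ(Kᵢ−1)), yᵢ = Kᵢxᵢ:
  1: x = 0.289, y = 0.621
  2: x = 0.073, y = 0.155
  3: x = 0.638, y = 0.223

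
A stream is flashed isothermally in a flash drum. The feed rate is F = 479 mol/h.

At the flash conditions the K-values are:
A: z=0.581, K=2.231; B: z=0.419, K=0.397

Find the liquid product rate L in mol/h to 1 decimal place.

L = 180.5 mol/h

Binary case is linear: z₁(K₁−1)(1+ψ(K₂−1)) + z₂(K₂−1)(1+ψ(K₁−1)) = 0
⇒ ψ = [z₁(K₁−1)+z₂(K₂−1)] / [−(K₁−1)(K₂−1)] = 0.4626/0.7423 = 0.623
Then V = ψ·F = 0.6231·479 = 298.5 mol/h and L = F − V = 180.5 mol/h.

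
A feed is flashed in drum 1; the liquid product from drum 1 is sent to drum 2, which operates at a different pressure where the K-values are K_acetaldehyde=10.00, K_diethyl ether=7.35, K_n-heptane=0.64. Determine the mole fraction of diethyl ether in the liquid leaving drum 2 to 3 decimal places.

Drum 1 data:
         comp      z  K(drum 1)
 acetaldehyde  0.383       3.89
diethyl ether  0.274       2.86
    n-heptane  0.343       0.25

x_diethyl ether (drum 2) = 0.025

Drum 1:
Newton iteration, ψ₁⁰ = 0.43:
  ψ₁ = 0.430: g = 0.3970, g' = -1.349 → ψ₁ = 0.724
  ψ₁ = 0.724: g = 0.0118, g' = -1.431 → ψ₁ = 0.733
  ψ₁ = 0.733: g = -0.0001, g' = -1.449 → ψ₁ = 0.732
Converged at ψ₁ = 0.732.
Drum-1 compositions:
  acetaldehyde: x = 0.123, y = 0.478
  diethyl ether: x = 0.116, y = 0.332
  n-heptane: x = 0.761, y = 0.190
Drum-2 feed = drum-1 liquid: z₂ = (0.1229, 0.1160, 0.7611).
Drum 2:
Let ψ₂ = V/F and solve Σ zᵢ(Kᵢ−1)/(1+ψ₂(Kᵢ−1)) = 0.
g(0) = ΣzᵢKᵢ − 1 = 1.568 and g(1) = 1 − Σzᵢ/Kᵢ = -0.217, so a root lies in (0, 1).
Iterate (Newton) starting at ψ₂ = 0.5:
  ψ₂ = 0.500: g = 0.0433, g' = -0.744 → ψ₂ = 0.558
  ψ₂ = 0.558: g = 0.0027, g' = -0.655 → ψ₂ = 0.562
Converged at ψ₂ = 0.562.
  acetaldehyde: x = 0.020, y = 0.203
  diethyl ether: x = 0.025, y = 0.186
  n-heptane: x = 0.954, y = 0.611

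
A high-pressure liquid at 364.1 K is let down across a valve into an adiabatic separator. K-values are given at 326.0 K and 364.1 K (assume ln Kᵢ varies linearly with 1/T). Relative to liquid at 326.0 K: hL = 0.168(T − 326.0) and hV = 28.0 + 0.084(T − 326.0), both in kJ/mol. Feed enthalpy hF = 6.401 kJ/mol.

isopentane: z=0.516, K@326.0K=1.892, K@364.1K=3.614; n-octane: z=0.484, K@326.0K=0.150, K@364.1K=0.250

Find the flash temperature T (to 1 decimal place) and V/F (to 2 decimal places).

Adiabatic flash: solve Rachford–Rice at each trial T, then check hF = ψ·hV(T) + (1−ψ)·hL(T).
  T = 326.0 K: K = (1.892, 0.150), RR gives ψ = 0.064, H_out = 1.805 kJ/mol
  T = 364.1 K: K = (3.614, 0.250), RR gives ψ = 0.503, H_out = 18.871 kJ/mol
  T = 345.1 K: K = (2.664, 0.197), RR gives ψ = 0.351, H_out = 12.484 kJ/mol
  T = 335.6 K: K = (2.258, 0.172), RR gives ψ = 0.239, H_out = 8.108 kJ/mol
  T = 330.8 K: K = (2.070, 0.161), RR gives ψ = 0.163, H_out = 5.292 kJ/mol
  T = 333.2 K: K = (2.163, 0.167), RR gives ψ = 0.203, H_out = 6.768 kJ/mol
Linear interpolation between T = 330.8 (H_out = 5.292) and T = 333.2 (H_out = 6.768) on hF = 6.401 gives T ≈ 332.6 K, at which ψ = 0.19.

T = 332.6 K, V/F = 0.19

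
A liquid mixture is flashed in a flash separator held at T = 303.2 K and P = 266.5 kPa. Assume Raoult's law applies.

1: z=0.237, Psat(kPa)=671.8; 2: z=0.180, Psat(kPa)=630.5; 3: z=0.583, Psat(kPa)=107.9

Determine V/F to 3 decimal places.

V/F = 0.299

Raoult's law: Kᵢ = Pᵢˢᵃᵗ/P = Pᵢˢᵃᵗ/266.5.
  K_1 = 671.8/266.5 = 2.52083, K_2 = 630.5/266.5 = 2.36585, K_3 = 107.9/266.5 = 0.40488
Material balance + equilibrium reduce to Σ zᵢ(Kᵢ−1)/(1+V/F(Kᵢ−1)) = 0.
g(0) = ΣzᵢKᵢ − 1 = 0.259 and g(1) = 1 − Σzᵢ/Kᵢ = -0.610, so a root lies in (0, 1).
Newton iteration, V/F⁰ = 0.39:
  V/F = 0.390: g = -0.0652, g' = -0.709 → V/F = 0.298
  V/F = 0.298: g = 0.0009, g' = -0.734 → V/F = 0.299
Converged at V/F = 0.299.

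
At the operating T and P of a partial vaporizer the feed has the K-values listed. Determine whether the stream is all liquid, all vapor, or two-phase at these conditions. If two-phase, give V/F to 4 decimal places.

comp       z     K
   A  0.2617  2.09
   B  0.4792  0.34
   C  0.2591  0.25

all liquid

ΣzᵢKᵢ = 0.7747; Σzᵢ/Kᵢ = 2.5710.
Since ΣzᵢKᵢ < 1 the mixture is below its bubble point — single liquid phase.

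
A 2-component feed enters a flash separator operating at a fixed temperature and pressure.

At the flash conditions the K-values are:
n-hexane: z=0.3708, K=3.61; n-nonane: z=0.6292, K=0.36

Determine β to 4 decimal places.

Material balance + equilibrium reduce to Σ zᵢ(Kᵢ−1)/(1+β(Kᵢ−1)) = 0.
g(0) = ΣzᵢKᵢ − 1 = 0.5651 and g(1) = 1 − Σzᵢ/Kᵢ = -0.8505, so a root lies in (0, 1).
Newton–Raphson from β = 0.38:
  β = 0.3800: g = -0.04621, g' = -1.0867 → β = 0.3375
  β = 0.3375: g = 0.00093, g' = -1.1333 → β = 0.3383
Converged at β = 0.3383.

β = 0.3383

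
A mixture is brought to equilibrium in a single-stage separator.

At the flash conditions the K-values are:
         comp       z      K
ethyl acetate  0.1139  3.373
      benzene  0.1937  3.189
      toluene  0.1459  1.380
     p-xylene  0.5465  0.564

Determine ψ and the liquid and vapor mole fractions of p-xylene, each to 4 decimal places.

ψ = 0.6358, x_p-xylene = 0.7561, y_p-xylene = 0.4264

Material balance + equilibrium reduce to Σ zᵢ(Kᵢ−1)/(1+ψ(Kᵢ−1)) = 0.
Feasibility: ΣzᵢKᵢ = 1.5115, Σzᵢ/Kᵢ = 1.1692 — both > 1, two phases present.
Iterate (Newton) starting at ψ = 0.57:
  ψ = 0.5700: g = 0.03202, g' = -0.4978 → ψ = 0.6343
  ψ = 0.6343: g = 0.00071, g' = -0.4771 → ψ = 0.6358
Converged at ψ = 0.6358.
Compositions from xᵢ = zᵢ/(1+ψ(Kᵢ−1)), yᵢ = Kᵢxᵢ:
  ethyl acetate: x = 0.0454, y = 0.1531
  benzene: x = 0.0810, y = 0.2583
  toluene: x = 0.1175, y = 0.1622
  p-xylene: x = 0.7561, y = 0.4264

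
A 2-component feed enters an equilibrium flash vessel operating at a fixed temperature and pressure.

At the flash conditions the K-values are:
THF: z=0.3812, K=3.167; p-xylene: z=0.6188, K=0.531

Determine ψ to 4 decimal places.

ψ = 0.5272

Material balance + equilibrium reduce to Σ zᵢ(Kᵢ−1)/(1+ψ(Kᵢ−1)) = 0.
Check two-phase: ΣzᵢKᵢ = 1.5358 > 1 and Σzᵢ/Kᵢ = 1.2857 > 1, so g(0) = 0.5358 > 0 and g(1) = -0.2857 < 0.
Newton–Raphson from ψ = 0.62:
  ψ = 0.6200: g = -0.05672, g' = -0.5965 → ψ = 0.5249
  ψ = 0.5249: g = 0.00147, g' = -0.6313 → ψ = 0.5272
Converged at ψ = 0.5272.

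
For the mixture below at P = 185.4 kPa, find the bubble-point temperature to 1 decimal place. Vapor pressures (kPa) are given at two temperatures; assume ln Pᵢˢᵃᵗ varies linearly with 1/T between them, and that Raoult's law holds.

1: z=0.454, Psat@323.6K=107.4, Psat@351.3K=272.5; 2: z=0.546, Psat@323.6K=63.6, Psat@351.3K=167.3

T = 346.6 K

Bubble-point temperature: ΣzᵢPᵢˢᵃᵗ(T) = P. Interpolate ln Pᵢˢᵃᵗ = aᵢ + bᵢ/T.
  T = 323.6 K: ΣzᵢPᵢˢᵃᵗ = 83.49 kPa
  T = 351.3 K: ΣzᵢPᵢˢᵃᵗ = 215.06 kPa
  T = 337.5 K: ΣzᵢPᵢˢᵃᵗ = 136.85 kPa
  T = 344.4 K: ΣzᵢPᵢˢᵃᵗ = 172.33 kPa
  T = 347.9 K: ΣzᵢPᵢˢᵃᵗ = 193.03 kPa
  T = 346.1 K: ΣzᵢPᵢˢᵃᵗ = 182.15 kPa
Interpolating between 346.1 K and 347.9 K gives T ≈ 346.6 K.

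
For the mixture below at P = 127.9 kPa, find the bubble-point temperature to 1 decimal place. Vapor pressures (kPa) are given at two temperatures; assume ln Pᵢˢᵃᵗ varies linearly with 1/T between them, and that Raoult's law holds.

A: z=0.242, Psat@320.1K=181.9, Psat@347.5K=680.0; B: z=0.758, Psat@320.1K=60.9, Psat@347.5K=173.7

T = 327.7 K

Bubble-point temperature: ΣzᵢPᵢˢᵃᵗ(T) = P. Interpolate ln Pᵢˢᵃᵗ = aᵢ + bᵢ/T.
  T = 320.1 K: ΣzᵢPᵢˢᵃᵗ = 90.18 kPa
  T = 347.5 K: ΣzᵢPᵢˢᵃᵗ = 296.22 kPa
  T = 333.8 K: ΣzᵢPᵢˢᵃᵗ = 167.10 kPa
  T = 327.0 K: ΣzᵢPᵢˢᵃᵗ = 123.76 kPa
  T = 330.4 K: ΣzᵢPᵢˢᵃᵗ = 144.01 kPa
  T = 328.7 K: ΣzᵢPᵢˢᵃᵗ = 133.54 kPa
Interpolating between 327.0 K and 328.7 K gives T ≈ 327.7 K.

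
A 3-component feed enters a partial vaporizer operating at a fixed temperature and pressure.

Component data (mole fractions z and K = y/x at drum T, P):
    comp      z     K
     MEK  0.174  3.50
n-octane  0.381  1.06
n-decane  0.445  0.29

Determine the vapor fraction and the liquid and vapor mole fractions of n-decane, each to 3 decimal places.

Newton iteration, ψ⁰ = 0.59:
  ψ = 0.590: g = -0.3459, g' = -0.843 → ψ = 0.180
  ψ = 0.180: g = -0.0394, g' = -0.814 → ψ = 0.131
  ψ = 0.131: g = 0.0017, g' = -0.891 → ψ = 0.133
Converged at ψ = 0.133.
Compositions from xᵢ = zᵢ/(1+ψ(Kᵢ−1)), yᵢ = Kᵢxᵢ:
  MEK: x = 0.131, y = 0.457
  n-octane: x = 0.378, y = 0.401
  n-decane: x = 0.492, y = 0.143

ψ = 0.133, x_n-decane = 0.492, y_n-decane = 0.143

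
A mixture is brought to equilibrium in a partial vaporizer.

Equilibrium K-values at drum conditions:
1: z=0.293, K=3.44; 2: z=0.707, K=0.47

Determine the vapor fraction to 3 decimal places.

ψ = 0.263

Let ψ = V/F and solve Σ zᵢ(Kᵢ−1)/(1+ψ(Kᵢ−1)) = 0.
g(0) = ΣzᵢKᵢ − 1 = 0.340 and g(1) = 1 − Σzᵢ/Kᵢ = -0.589, so a root lies in (0, 1).
Iterate (Newton) starting at ψ = 0.5:
  ψ = 0.500: g = -0.1878, g' = -0.722 → ψ = 0.240
  ψ = 0.240: g = 0.0218, g' = -0.955 → ψ = 0.263
Converged at ψ = 0.263.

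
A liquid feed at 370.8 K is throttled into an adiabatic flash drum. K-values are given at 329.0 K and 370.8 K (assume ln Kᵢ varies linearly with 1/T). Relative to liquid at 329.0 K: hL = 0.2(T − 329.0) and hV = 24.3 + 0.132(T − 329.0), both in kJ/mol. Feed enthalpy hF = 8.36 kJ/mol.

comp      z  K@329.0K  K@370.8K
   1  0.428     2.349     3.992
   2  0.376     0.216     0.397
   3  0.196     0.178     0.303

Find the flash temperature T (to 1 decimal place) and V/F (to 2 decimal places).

Adiabatic flash: solve Rachford–Rice at each trial T, then check hF = ψ·hV(T) + (1−ψ)·hL(T).
  T = 329.0 K: K = (2.349, 0.216, 0.178), RR gives ψ = 0.113, H_out = 2.745 kJ/mol
  T = 370.8 K: K = (3.992, 0.397, 0.303), RR gives ψ = 0.481, H_out = 18.684 kJ/mol
  T = 349.9 K: K = (3.111, 0.298, 0.236), RR gives ψ = 0.321, H_out = 11.516 kJ/mol
  T = 339.4 K: K = (2.713, 0.255, 0.206), RR gives ψ = 0.228, H_out = 7.452 kJ/mol
  T = 344.6 K: K = (2.906, 0.276, 0.220), RR gives ψ = 0.276, H_out = 9.527 kJ/mol
  T = 342.0 K: K = (2.809, 0.265, 0.213), RR gives ψ = 0.252, H_out = 8.507 kJ/mol
  T = 340.7 K: K = (2.761, 0.260, 0.209), RR gives ψ = 0.240, H_out = 7.984 kJ/mol
Linear interpolation between T = 340.7 (H_out = 7.984) and T = 342.0 (H_out = 8.507) on hF = 8.36 gives T ≈ 341.6 K, at which ψ = 0.25.

T = 341.6 K, V/F = 0.25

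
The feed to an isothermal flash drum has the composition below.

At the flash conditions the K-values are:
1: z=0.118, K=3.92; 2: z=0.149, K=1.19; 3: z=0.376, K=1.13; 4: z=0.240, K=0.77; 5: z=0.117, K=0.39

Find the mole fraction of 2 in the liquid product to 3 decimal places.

x_2 = 0.132

Iterate (Newton) starting at V/F = 0.5:
  V/F = 0.500: g = 0.0468, g' = -0.283 → V/F = 0.665
  V/F = 0.665: g = 0.0019, g' = -0.267 → V/F = 0.673
Converged at V/F = 0.673.
Compositions from xᵢ = zᵢ/(1+V/F(Kᵢ−1)), yᵢ = Kᵢxᵢ:
  1: x = 0.040, y = 0.156
  2: x = 0.132, y = 0.157
  3: x = 0.346, y = 0.391
  4: x = 0.284, y = 0.219
  5: x = 0.198, y = 0.077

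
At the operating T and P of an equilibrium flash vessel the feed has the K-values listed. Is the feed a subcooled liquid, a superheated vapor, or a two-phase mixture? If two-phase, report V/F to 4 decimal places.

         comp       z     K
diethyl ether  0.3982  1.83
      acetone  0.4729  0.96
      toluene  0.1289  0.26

two-phase, V/F = 0.6796

ΣzᵢKᵢ = 1.2162; Σzᵢ/Kᵢ = 1.2060.
Both exceed 1, so a two-phase solution exists.
Let ψ = V/F and solve Σ zᵢ(Kᵢ−1)/(1+ψ(Kᵢ−1)) = 0.
Newton iteration, ψ⁰ = 0.6:
  ψ = 0.6000: g = 0.02969, g' = -0.3514 → ψ = 0.6845
  ψ = 0.6845: g = -0.00198, g' = -0.4022 → ψ = 0.6796
Converged at ψ = 0.6796.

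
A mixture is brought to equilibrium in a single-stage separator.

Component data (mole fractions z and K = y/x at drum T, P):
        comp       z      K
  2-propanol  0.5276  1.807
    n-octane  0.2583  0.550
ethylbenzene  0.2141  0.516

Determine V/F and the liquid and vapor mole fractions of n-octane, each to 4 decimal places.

V/F = 0.5477, x_n-octane = 0.3428, y_n-octane = 0.1885

Newton iteration, V/F⁰ = 0.52:
  V/F = 0.5200: g = 0.00970, g' = -0.3492 → V/F = 0.5478
  V/F = 0.5478: g = -0.00001, g' = -0.3502 → V/F = 0.5477
Converged at V/F = 0.5477.
Compositions from xᵢ = zᵢ/(1+V/F(Kᵢ−1)), yᵢ = Kᵢxᵢ:
  2-propanol: x = 0.3659, y = 0.6611
  n-octane: x = 0.3428, y = 0.1885
  ethylbenzene: x = 0.2913, y = 0.1503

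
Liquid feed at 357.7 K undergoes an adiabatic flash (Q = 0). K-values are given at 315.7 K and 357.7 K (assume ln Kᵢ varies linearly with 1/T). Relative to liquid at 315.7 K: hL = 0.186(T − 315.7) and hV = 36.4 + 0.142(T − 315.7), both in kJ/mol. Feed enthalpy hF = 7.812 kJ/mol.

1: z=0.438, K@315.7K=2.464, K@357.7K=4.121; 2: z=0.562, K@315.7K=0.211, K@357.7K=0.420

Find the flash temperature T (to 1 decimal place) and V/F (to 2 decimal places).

T = 318.4 K, V/F = 0.20

Adiabatic flash: solve Rachford–Rice at each trial T, then check hF = ψ·hV(T) + (1−ψ)·hL(T).
  T = 315.7 K: K = (2.464, 0.211), RR gives ψ = 0.171, H_out = 6.234 kJ/mol
  T = 357.7 K: K = (4.121, 0.420), RR gives ψ = 0.575, H_out = 27.683 kJ/mol
  T = 336.7 K: K = (3.238, 0.304), RR gives ψ = 0.378, H_out = 17.328 kJ/mol
  T = 326.2 K: K = (2.837, 0.255), RR gives ψ = 0.282, H_out = 12.083 kJ/mol
  T = 320.9 K: K = (2.645, 0.232), RR gives ψ = 0.229, H_out = 9.241 kJ/mol
  T = 318.3 K: K = (2.554, 0.221), RR gives ψ = 0.201, H_out = 7.770 kJ/mol
  T = 319.6 K: K = (2.599, 0.227), RR gives ψ = 0.215, H_out = 8.513 kJ/mol
Linear interpolation between T = 318.3 (H_out = 7.770) and T = 319.6 (H_out = 8.513) on hF = 7.812 gives T ≈ 318.4 K, at which ψ = 0.20.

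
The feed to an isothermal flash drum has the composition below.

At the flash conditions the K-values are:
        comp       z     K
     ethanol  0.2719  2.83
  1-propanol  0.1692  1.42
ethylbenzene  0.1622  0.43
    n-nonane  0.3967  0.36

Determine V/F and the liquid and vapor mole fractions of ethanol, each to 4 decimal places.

Rachford–Rice: g(V/F) = Σ zᵢ(Kᵢ−1)/(1+V/F(Kᵢ−1)) = 0.
Check two-phase: ΣzᵢKᵢ = 1.2223 > 1 and Σzᵢ/Kᵢ = 1.6944 > 1, so g(0) = 0.2223 > 0 and g(1) = -0.6944 < 0.
Iterate (Newton) starting at V/F = 0.5:
  V/F = 0.5000: g = -0.18411, g' = -0.7232 → V/F = 0.2454
  V/F = 0.2454: g = -0.00089, g' = -0.7581 → V/F = 0.2442
Converged at V/F = 0.2442.
Compositions from xᵢ = zᵢ/(1+V/F(Kᵢ−1)), yᵢ = Kᵢxᵢ:
  ethanol: x = 0.1879, y = 0.5318
  1-propanol: x = 0.1535, y = 0.2179
  ethylbenzene: x = 0.1884, y = 0.0810
  n-nonane: x = 0.4702, y = 0.1693

V/F = 0.2442, x_ethanol = 0.1879, y_ethanol = 0.5318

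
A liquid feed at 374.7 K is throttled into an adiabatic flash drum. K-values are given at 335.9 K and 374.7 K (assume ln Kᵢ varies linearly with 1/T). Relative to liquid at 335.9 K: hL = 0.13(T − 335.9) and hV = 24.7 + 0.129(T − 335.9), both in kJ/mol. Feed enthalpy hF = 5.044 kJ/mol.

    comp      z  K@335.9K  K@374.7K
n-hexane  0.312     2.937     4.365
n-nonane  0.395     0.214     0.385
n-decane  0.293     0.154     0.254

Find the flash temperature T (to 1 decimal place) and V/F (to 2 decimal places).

T = 350.6 K, V/F = 0.13

Adiabatic flash: solve Rachford–Rice at each trial T, then check hF = ψ·hV(T) + (1−ψ)·hL(T).
  T = 335.9 K: K = (2.937, 0.214, 0.154), RR gives ψ = 0.029, H_out = 0.722 kJ/mol
  T = 374.7 K: K = (4.365, 0.385, 0.254), RR gives ψ = 0.260, H_out = 11.450 kJ/mol
  T = 355.3 K: K = (3.619, 0.292, 0.200), RR gives ψ = 0.155, H_out = 6.341 kJ/mol
  T = 345.6 K: K = (3.270, 0.251, 0.176), RR gives ψ = 0.096, H_out = 3.642 kJ/mol
  T = 350.5 K: K = (3.445, 0.271, 0.188), RR gives ψ = 0.127, H_out = 5.026 kJ/mol
  T = 352.9 K: K = (3.531, 0.281, 0.194), RR gives ψ = 0.141, H_out = 5.688 kJ/mol
Linear interpolation between T = 350.5 (H_out = 5.026) and T = 352.9 (H_out = 5.688) on hF = 5.044 gives T ≈ 350.6 K, at which ψ = 0.13.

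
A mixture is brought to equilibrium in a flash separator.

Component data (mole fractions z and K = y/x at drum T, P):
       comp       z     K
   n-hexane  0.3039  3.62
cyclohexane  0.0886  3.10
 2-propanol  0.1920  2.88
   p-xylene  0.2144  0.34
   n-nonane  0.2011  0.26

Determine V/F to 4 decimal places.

Rachford–Rice: g(V/F) = Σ zᵢ(Kᵢ−1)/(1+V/F(Kᵢ−1)) = 0.
Feasibility: ΣzᵢKᵢ = 2.0529, Σzᵢ/Kᵢ = 1.5832 — both > 1, two phases present.
Iterate (Newton) starting at V/F = 0.5:
  V/F = 0.5000: g = 0.17409, g' = -1.1497 → V/F = 0.6514
  V/F = 0.6514: g = -0.00055, g' = -1.1894 → V/F = 0.6510
Converged at V/F = 0.6510.

V/F = 0.6510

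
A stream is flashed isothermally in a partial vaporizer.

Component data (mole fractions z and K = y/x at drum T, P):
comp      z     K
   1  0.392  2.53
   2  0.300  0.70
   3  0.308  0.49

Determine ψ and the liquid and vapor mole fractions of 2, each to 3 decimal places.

ψ = 0.549, x_2 = 0.359, y_2 = 0.251

Material balance + equilibrium reduce to Σ zᵢ(Kᵢ−1)/(1+ψ(Kᵢ−1)) = 0.
Check two-phase: ΣzᵢKᵢ = 1.353 > 1 and Σzᵢ/Kᵢ = 1.212 > 1, so g(0) = 0.353 > 0 and g(1) = -0.212 < 0.
Newton iteration, ψ⁰ = 0.34:
  ψ = 0.340: g = 0.1043, g' = -0.548 → ψ = 0.530
  ψ = 0.530: g = 0.0087, g' = -0.468 → ψ = 0.549
Converged at ψ = 0.549.
Compositions from xᵢ = zᵢ/(1+ψ(Kᵢ−1)), yᵢ = Kᵢxᵢ:
  1: x = 0.213, y = 0.539
  2: x = 0.359, y = 0.251
  3: x = 0.428, y = 0.210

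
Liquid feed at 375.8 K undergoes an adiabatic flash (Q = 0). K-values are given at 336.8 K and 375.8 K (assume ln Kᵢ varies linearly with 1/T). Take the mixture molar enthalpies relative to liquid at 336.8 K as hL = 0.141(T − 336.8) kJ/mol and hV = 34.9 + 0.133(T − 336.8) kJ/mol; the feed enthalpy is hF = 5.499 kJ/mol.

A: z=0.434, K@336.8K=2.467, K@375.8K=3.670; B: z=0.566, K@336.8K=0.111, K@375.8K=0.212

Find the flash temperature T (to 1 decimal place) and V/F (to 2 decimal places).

T = 341.4 K, V/F = 0.14

Adiabatic flash: solve Rachford–Rice at each trial T, then check hF = ψ·hV(T) + (1−ψ)·hL(T).
  T = 336.8 K: K = (2.467, 0.111), RR gives ψ = 0.102, H_out = 3.573 kJ/mol
  T = 375.8 K: K = (3.670, 0.212), RR gives ψ = 0.339, H_out = 17.217 kJ/mol
  T = 356.3 K: K = (3.042, 0.156), RR gives ψ = 0.237, H_out = 10.987 kJ/mol
  T = 346.6 K: K = (2.749, 0.132), RR gives ψ = 0.177, H_out = 7.532 kJ/mol
  T = 341.7 K: K = (2.606, 0.121), RR gives ψ = 0.142, H_out = 5.626 kJ/mol
  T = 339.2 K: K = (2.535, 0.116), RR gives ψ = 0.122, H_out = 4.599 kJ/mol
  T = 340.4 K: K = (2.569, 0.119), RR gives ψ = 0.132, H_out = 5.097 kJ/mol
Linear interpolation between T = 340.4 (H_out = 5.097) and T = 341.7 (H_out = 5.626) on hF = 5.499 gives T ≈ 341.4 K, at which ψ = 0.14.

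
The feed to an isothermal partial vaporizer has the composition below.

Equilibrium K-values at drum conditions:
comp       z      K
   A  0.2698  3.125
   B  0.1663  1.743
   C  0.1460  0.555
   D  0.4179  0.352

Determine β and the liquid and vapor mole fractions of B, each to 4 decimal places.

β = 0.3496, x_B = 0.1320, y_B = 0.2301

Material balance + equilibrium reduce to Σ zᵢ(Kᵢ−1)/(1+β(Kᵢ−1)) = 0.
g(0) = ΣzᵢKᵢ − 1 = 0.3611 and g(1) = 1 − Σzᵢ/Kᵢ = -0.6320, so a root lies in (0, 1).
Newton–Raphson from β = 0.4:
  β = 0.4000: g = -0.03943, g' = -0.7731 → β = 0.3490
  β = 0.3490: g = 0.00046, g' = -0.7931 → β = 0.3496
Converged at β = 0.3496.
Compositions from xᵢ = zᵢ/(1+β(Kᵢ−1)), yᵢ = Kᵢxᵢ:
  A: x = 0.1548, y = 0.4838
  B: x = 0.1320, y = 0.2301
  C: x = 0.1729, y = 0.0960
  D: x = 0.5403, y = 0.1902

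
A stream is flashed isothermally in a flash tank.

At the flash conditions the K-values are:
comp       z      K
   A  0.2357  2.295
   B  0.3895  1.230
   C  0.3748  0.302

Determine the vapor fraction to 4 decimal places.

Let ψ = V/F and solve Σ zᵢ(Kᵢ−1)/(1+ψ(Kᵢ−1)) = 0.
g(0) = ΣzᵢKᵢ − 1 = 0.1332 and g(1) = 1 − Σzᵢ/Kᵢ = -0.6604, so a root lies in (0, 1).
Newton–Raphson from ψ = 0.5:
  ψ = 0.5000: g = -0.13624, g' = -0.5931 → ψ = 0.2703
  ψ = 0.2703: g = -0.01200, g' = -0.5125 → ψ = 0.2469
  ψ = 0.2469: g = -0.00001, g' = -0.5120 → ψ = 0.2468
Converged at ψ = 0.2468.

ψ = 0.2468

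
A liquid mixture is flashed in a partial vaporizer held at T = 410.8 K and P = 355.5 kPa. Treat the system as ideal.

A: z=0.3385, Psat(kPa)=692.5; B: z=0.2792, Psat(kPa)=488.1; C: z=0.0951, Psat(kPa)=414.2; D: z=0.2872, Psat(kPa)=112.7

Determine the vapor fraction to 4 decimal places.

Raoult's law: Kᵢ = Pᵢˢᵃᵗ/P = Pᵢˢᵃᵗ/355.5.
  K_A = 692.5/355.5 = 1.947961, K_B = 488.1/355.5 = 1.372996, K_C = 414.2/355.5 = 1.165120, K_D = 112.7/355.5 = 0.317018
Rachford–Rice: g(ψ) = Σ zᵢ(Kᵢ−1)/(1+ψ(Kᵢ−1)) = 0.
Feasibility: ΣzᵢKᵢ = 1.2446, Σzᵢ/Kᵢ = 1.3647 — both > 1, two phases present.
Iterate (Newton) starting at ψ = 0.5:
  ψ = 0.5000: g = 0.02210, g' = -0.4788 → ψ = 0.5462
  ψ = 0.5462: g = -0.00051, g' = -0.5018 → ψ = 0.5451
Converged at ψ = 0.5451.

ψ = 0.5451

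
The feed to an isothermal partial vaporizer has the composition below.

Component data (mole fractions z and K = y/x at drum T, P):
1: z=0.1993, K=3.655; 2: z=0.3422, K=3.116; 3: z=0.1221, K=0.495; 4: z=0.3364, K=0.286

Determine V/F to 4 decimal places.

V/F = 0.6131

Material balance + equilibrium reduce to Σ zᵢ(Kᵢ−1)/(1+V/F(Kᵢ−1)) = 0.
Feasibility: ΣzᵢKᵢ = 1.9514, Σzᵢ/Kᵢ = 1.5872 — both > 1, two phases present.
Newton iteration, V/F⁰ = 0.5:
  V/F = 0.5000: g = 0.12315, g' = -1.0916 → V/F = 0.6128
  V/F = 0.6128: g = 0.00036, g' = -1.1014 → V/F = 0.6131
Converged at V/F = 0.6131.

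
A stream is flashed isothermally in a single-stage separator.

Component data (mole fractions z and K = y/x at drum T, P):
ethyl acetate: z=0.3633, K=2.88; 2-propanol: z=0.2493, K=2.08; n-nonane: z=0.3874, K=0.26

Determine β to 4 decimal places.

Newton–Raphson from β = 0.5:
  β = 0.5000: g = 0.07186, g' = -0.9983 → β = 0.5720
  β = 0.5720: g = -0.00153, g' = -1.0470 → β = 0.5705
Converged at β = 0.5705.

β = 0.5705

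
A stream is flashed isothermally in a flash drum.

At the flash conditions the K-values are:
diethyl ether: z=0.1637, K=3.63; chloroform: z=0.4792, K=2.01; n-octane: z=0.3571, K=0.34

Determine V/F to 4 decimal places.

V/F = 0.6964

Rachford–Rice: g(V/F) = Σ zᵢ(Kᵢ−1)/(1+V/F(Kᵢ−1)) = 0.
Check two-phase: ΣzᵢKᵢ = 1.6788 > 1 and Σzᵢ/Kᵢ = 1.3338 > 1, so g(0) = 0.6788 > 0 and g(1) = -0.3338 < 0.
Newton iteration, V/F⁰ = 0.5:
  V/F = 0.5000: g = 0.15579, g' = -0.7736 → V/F = 0.7014
  V/F = 0.7014: g = -0.00417, g' = -0.8467 → V/F = 0.6965
  V/F = 0.6965: g = -0.00001, g' = -0.8425 → V/F = 0.6964
Converged at V/F = 0.6964.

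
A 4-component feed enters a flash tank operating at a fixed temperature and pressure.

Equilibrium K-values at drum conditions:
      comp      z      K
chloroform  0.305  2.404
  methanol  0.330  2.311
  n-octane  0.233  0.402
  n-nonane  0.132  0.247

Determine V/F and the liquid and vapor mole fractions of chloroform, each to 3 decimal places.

Newton iteration, V/F⁰ = 0.5:
  V/F = 0.500: g = 0.1547, g' = -0.777 → V/F = 0.699
  V/F = 0.699: g = -0.0076, g' = -0.887 → V/F = 0.691
Converged at V/F = 0.691.
Compositions from xᵢ = zᵢ/(1+V/F(Kᵢ−1)), yᵢ = Kᵢxᵢ:
  chloroform: x = 0.155, y = 0.372
  methanol: x = 0.173, y = 0.400
  n-octane: x = 0.397, y = 0.160
  n-nonane: x = 0.275, y = 0.068

V/F = 0.691, x_chloroform = 0.155, y_chloroform = 0.372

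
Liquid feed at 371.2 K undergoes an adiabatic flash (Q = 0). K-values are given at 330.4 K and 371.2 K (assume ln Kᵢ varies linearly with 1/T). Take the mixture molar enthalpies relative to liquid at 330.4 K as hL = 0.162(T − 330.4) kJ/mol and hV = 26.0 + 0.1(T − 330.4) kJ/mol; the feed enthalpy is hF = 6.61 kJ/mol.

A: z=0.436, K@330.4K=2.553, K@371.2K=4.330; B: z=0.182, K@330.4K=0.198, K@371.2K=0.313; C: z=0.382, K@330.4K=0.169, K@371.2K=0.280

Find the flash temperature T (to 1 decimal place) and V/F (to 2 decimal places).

T = 336.1 K, V/F = 0.22

Adiabatic flash: solve Rachford–Rice at each trial T, then check hF = ψ·hV(T) + (1−ψ)·hL(T).
  T = 330.4 K: K = (2.553, 0.198, 0.169), RR gives ψ = 0.167, H_out = 4.354 kJ/mol
  T = 371.2 K: K = (4.330, 0.313, 0.280), RR gives ψ = 0.445, H_out = 17.057 kJ/mol
  T = 350.8 K: K = (3.376, 0.252, 0.221), RR gives ψ = 0.329, H_out = 11.455 kJ/mol
  T = 340.6 K: K = (2.948, 0.224, 0.194), RR gives ψ = 0.258, H_out = 8.198 kJ/mol
  T = 335.5 K: K = (2.747, 0.211, 0.181), RR gives ψ = 0.216, H_out = 6.370 kJ/mol
  T = 338.1 K: K = (2.848, 0.218, 0.188), RR gives ψ = 0.238, H_out = 7.322 kJ/mol
  T = 336.8 K: K = (2.797, 0.214, 0.184), RR gives ψ = 0.227, H_out = 6.852 kJ/mol
Linear interpolation between T = 335.5 (H_out = 6.370) and T = 336.8 (H_out = 6.852) on hF = 6.61 gives T ≈ 336.1 K, at which ψ = 0.22.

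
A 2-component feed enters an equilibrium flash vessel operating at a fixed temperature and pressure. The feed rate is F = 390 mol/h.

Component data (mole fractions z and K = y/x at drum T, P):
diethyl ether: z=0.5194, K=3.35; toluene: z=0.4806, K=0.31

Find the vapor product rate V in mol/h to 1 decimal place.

Let β = V/F and solve Σ zᵢ(Kᵢ−1)/(1+β(Kᵢ−1)) = 0.
g(0) = ΣzᵢKᵢ − 1 = 0.8890 and g(1) = 1 − Σzᵢ/Kᵢ = -0.7054, so a root lies in (0, 1).
Binary case is linear: z₁(K₁−1)(1+β(K₂−1)) + z₂(K₂−1)(1+β(K₁−1)) = 0
⇒ β = [z₁(K₁−1)+z₂(K₂−1)] / [−(K₁−1)(K₂−1)] = 0.88898/1.62150 = 0.5482
Then V = β·F = 0.5482·390 = 213.8 mol/h and L = F − V = 176.2 mol/h.

V = 213.8 mol/h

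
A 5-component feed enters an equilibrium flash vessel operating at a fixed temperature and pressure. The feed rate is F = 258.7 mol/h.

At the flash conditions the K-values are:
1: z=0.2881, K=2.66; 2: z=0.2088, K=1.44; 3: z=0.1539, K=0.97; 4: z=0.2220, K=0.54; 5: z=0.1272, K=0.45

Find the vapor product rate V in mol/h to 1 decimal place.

V = 195.6 mol/h

Material balance + equilibrium reduce to Σ zᵢ(Kᵢ−1)/(1+β(Kᵢ−1)) = 0.
g(0) = ΣzᵢKᵢ − 1 = 0.3934 and g(1) = 1 − Σzᵢ/Kᵢ = -0.1057, so a root lies in (0, 1).
Newton–Raphson from β = 0.5:
  β = 0.5000: g = 0.10283, g' = -0.4168 → β = 0.7467
  β = 0.7467: g = 0.00371, g' = -0.4011 → β = 0.7560
Converged at β = 0.7560.
Then V = β·F = 0.7560·258.7 = 195.6 mol/h and L = F − V = 63.1 mol/h.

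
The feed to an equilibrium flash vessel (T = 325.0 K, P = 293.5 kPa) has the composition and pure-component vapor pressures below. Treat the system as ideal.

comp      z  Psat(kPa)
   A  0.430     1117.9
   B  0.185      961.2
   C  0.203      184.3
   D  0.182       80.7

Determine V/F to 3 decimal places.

Raoult's law: Kᵢ = Pᵢˢᵃᵗ/P = Pᵢˢᵃᵗ/293.5.
  K_A = 1117.9/293.5 = 3.80886, K_B = 961.2/293.5 = 3.27496, K_C = 184.3/293.5 = 0.62794, K_D = 80.7/293.5 = 0.27496
Material balance + equilibrium reduce to Σ zᵢ(Kᵢ−1)/(1+V/F(Kᵢ−1)) = 0.
Feasibility: ΣzᵢKᵢ = 2.421, Σzᵢ/Kᵢ = 1.155 — both > 1, two phases present.
Newton iteration, V/F⁰ = 0.5:
  V/F = 0.500: g = 0.3994, g' = -1.074 → V/F = 0.872
  V/F = 0.872: g = 0.0208, g' = -1.161 → V/F = 0.890
  V/F = 0.890: g = -0.0004, g' = -1.204 → V/F = 0.889
Converged at V/F = 0.889.

V/F = 0.889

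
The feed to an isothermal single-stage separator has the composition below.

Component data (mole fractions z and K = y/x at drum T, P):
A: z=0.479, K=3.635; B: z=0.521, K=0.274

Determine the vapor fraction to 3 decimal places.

ψ = 0.462

Let ψ = V/F and solve Σ zᵢ(Kᵢ−1)/(1+ψ(Kᵢ−1)) = 0.
Feasibility: ΣzᵢKᵢ = 1.884, Σzᵢ/Kᵢ = 2.033 — both > 1, two phases present.
Binary case is linear: z₁(K₁−1)(1+ψ(K₂−1)) + z₂(K₂−1)(1+ψ(K₁−1)) = 0
⇒ ψ = [z₁(K₁−1)+z₂(K₂−1)] / [−(K₁−1)(K₂−1)] = 0.8839/1.9130 = 0.462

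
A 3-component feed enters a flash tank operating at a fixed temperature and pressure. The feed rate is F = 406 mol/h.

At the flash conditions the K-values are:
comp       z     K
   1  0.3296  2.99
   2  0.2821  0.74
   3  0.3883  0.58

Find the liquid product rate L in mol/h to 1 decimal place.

L = 168.1 mol/h

Newton iteration, ψ⁰ = 0.64:
  ψ = 0.6400: g = -0.02254, g' = -0.4081 → ψ = 0.5848
  ψ = 0.5848: g = 0.00047, g' = -0.4257 → ψ = 0.5859
Converged at ψ = 0.5859.
Then V = ψ·F = 0.5859·406 = 237.9 mol/h and L = F − V = 168.1 mol/h.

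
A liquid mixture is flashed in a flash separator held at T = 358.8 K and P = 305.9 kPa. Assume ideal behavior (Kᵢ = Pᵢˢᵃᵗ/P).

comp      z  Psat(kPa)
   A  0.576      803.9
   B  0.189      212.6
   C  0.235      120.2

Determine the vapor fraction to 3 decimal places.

ψ = 0.881

Raoult's law: Kᵢ = Pᵢˢᵃᵗ/P = Pᵢˢᵃᵗ/305.9.
  K_A = 803.9/305.9 = 2.62798, K_B = 212.6/305.9 = 0.69500, K_C = 120.2/305.9 = 0.39294
Iterate (Newton) starting at ψ = 0.41:
  ψ = 0.410: g = 0.3065, g' = -0.726 → ψ = 0.833
  ψ = 0.833: g = 0.0324, g' = -0.661 → ψ = 0.882
  ψ = 0.882: g = -0.0007, g' = -0.691 → ψ = 0.881
Converged at ψ = 0.881.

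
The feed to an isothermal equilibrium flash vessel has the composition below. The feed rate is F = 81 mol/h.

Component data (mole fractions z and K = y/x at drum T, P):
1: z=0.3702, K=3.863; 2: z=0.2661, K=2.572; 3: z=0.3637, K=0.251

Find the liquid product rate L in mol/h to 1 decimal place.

Let ψ = V/F and solve Σ zᵢ(Kᵢ−1)/(1+ψ(Kᵢ−1)) = 0.
g(0) = ΣzᵢKᵢ − 1 = 1.2058 and g(1) = 1 − Σzᵢ/Kᵢ = -0.6483, so a root lies in (0, 1).
Newton–Raphson from ψ = 0.5:
  ψ = 0.5000: g = 0.23460, g' = -1.2409 → ψ = 0.6891
  ψ = 0.6891: g = -0.00562, g' = -1.3663 → ψ = 0.6849
Converged at ψ = 0.6849.
Then V = ψ·F = 0.6849·81 = 55.5 mol/h and L = F − V = 25.5 mol/h.

L = 25.5 mol/h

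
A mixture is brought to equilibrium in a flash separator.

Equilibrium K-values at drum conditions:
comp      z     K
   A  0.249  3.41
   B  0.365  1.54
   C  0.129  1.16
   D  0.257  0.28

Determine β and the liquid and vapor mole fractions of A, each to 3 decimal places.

β = 0.715, x_A = 0.091, y_A = 0.312

Material balance + equilibrium reduce to Σ zᵢ(Kᵢ−1)/(1+β(Kᵢ−1)) = 0.
Check two-phase: ΣzᵢKᵢ = 1.633 > 1 and Σzᵢ/Kᵢ = 1.339 > 1, so g(0) = 0.633 > 0 and g(1) = -0.339 < 0.
Newton iteration, β⁰ = 0.5:
  β = 0.500: g = 0.1573, g' = -0.692 → β = 0.728
  β = 0.728: g = -0.0106, g' = -0.836 → β = 0.715
Converged at β = 0.715.
Compositions from xᵢ = zᵢ/(1+β(Kᵢ−1)), yᵢ = Kᵢxᵢ:
  A: x = 0.091, y = 0.312
  B: x = 0.263, y = 0.406
  C: x = 0.116, y = 0.134
  D: x = 0.529, y = 0.148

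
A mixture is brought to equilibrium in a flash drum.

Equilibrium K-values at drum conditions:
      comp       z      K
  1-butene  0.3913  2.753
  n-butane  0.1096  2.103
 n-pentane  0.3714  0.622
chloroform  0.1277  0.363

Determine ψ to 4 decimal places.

ψ = 0.7693

Newton–Raphson from ψ = 0.5:
  ψ = 0.5000: g = 0.15100, g' = -0.5891 → ψ = 0.7563
  ψ = 0.7563: g = 0.00728, g' = -0.5589 → ψ = 0.7693
Converged at ψ = 0.7693.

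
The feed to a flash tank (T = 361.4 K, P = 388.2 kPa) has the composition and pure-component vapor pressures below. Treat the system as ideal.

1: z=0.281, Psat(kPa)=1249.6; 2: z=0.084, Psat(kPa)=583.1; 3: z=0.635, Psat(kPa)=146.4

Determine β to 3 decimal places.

β = 0.219

Raoult's law: Kᵢ = Pᵢˢᵃᵗ/P = Pᵢˢᵃᵗ/388.2.
  K_1 = 1249.6/388.2 = 3.21896, K_2 = 583.1/388.2 = 1.50206, K_3 = 146.4/388.2 = 0.37713
Material balance + equilibrium reduce to Σ zᵢ(Kᵢ−1)/(1+β(Kᵢ−1)) = 0.
g(0) = ΣzᵢKᵢ − 1 = 0.270 and g(1) = 1 − Σzᵢ/Kᵢ = -0.827, so a root lies in (0, 1).
Iterate (Newton) starting at β = 0.66:
  β = 0.660: g = -0.3870, g' = -0.950 → β = 0.253
  β = 0.253: g = -0.0325, g' = -0.932 → β = 0.218
  β = 0.218: g = 0.0007, g' = -0.976 → β = 0.219
Converged at β = 0.219.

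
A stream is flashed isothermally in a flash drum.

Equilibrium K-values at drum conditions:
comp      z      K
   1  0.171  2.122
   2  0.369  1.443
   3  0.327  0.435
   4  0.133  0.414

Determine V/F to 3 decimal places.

Iterate (Newton) starting at V/F = 0.5:
  V/F = 0.500: g = -0.1110, g' = -0.431 → V/F = 0.242
  V/F = 0.242: g = -0.0065, g' = -0.394 → V/F = 0.226
Converged at V/F = 0.226.

V/F = 0.226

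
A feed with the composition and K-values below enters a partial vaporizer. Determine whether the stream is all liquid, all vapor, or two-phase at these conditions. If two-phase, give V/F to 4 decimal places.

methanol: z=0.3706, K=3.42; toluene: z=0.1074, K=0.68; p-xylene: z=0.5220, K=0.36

ΣzᵢKᵢ = 1.5284; Σzᵢ/Kᵢ = 1.7163.
Both exceed 1, so a two-phase solution exists.
Rachford–Rice: g(ψ) = Σ zᵢ(Kᵢ−1)/(1+ψ(Kᵢ−1)) = 0.
Iterate (Newton) starting at ψ = 0.5:
  ψ = 0.5000: g = -0.12639, g' = -0.9224 → ψ = 0.3630
  ψ = 0.3630: g = 0.00341, g' = -0.9920 → ψ = 0.3664
Converged at ψ = 0.3664.

two-phase, V/F = 0.3664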